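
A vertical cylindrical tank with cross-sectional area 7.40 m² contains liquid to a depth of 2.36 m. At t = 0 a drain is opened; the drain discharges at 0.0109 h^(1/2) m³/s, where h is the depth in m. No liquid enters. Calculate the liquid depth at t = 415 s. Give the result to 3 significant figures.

Volume balance on the tank: A dh/dt = −0.0109 √h.
This is separable: 2 d(√h)/dt = −0.0109/A, so √h = √h₀ − (0.0109/(2A)) t.
√h = √2.36 − 0.0109·415/(2·7.40) = 1.5362 − 0.30564 = 1.2306.
h = 1.2306² = 1.5143 m.

1.51 m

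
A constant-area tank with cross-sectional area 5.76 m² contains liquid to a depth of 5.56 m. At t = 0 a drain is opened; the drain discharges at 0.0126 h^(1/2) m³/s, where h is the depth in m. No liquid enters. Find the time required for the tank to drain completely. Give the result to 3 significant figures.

2160 s

With no inflow, A dh/dt = −0.0126 √h.
∫ h^(−1/2) dh = −(0.0126/A) ∫ dt, giving 2√h = 2√h₀ − (0.0126/A) t.
Set h = 0: 2√h₀ = (0.0126/A) t_empty ⇒ t_empty = 2A√h₀/0.0126.
t_empty = 2·5.76·√5.56/0.0126 = 11.520·2.3580/0.0126 = 2155.9 s.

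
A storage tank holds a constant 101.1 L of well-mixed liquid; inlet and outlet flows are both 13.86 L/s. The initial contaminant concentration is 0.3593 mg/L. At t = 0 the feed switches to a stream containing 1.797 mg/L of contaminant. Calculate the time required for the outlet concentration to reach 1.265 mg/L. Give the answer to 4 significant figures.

7.252 s

Species balance: V dC/dt = Q(C_in − C) ⇒ τ = V/Q = 7.29437 s.
C(t) = C_in + (C₀ − C_in) e^(−t/τ). Set C = 1.265 and solve for t:
e^(−t/τ) = (C − C_in)/(C₀ − C_in) = (1.265 − 1.797)/(0.3593 − 1.797) = 0.370035
t = −τ ln(…) = 7.29437 × 0.994156 = 7.25175 s.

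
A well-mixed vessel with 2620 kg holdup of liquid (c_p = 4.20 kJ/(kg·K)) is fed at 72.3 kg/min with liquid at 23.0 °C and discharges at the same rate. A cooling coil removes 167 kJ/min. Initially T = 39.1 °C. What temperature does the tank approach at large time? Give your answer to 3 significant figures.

Heat balance on the well-mixed liquid: M c_p dT/dt = ṁ c_p (T_in − T) − 167.
At steady state dT/dt = 0 ⇒ T_ss = T_in − Q̇/(ṁ c_p) = 23.0 − 167/(72.3·4.20) = 22.450 °C.

22.5 °C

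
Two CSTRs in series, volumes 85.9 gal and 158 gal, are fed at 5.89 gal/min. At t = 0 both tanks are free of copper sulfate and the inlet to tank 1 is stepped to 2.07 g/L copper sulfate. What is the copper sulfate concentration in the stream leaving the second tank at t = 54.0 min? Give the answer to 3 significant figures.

1.52 g/L

Time constants: τᵢ = Vᵢ/Q for each well-mixed tank.
τ₁ = 85.9/5.89 = 14.584 min; τ₂ = 158/5.89 = 26.825 min.
Tank 1: C₁ = C_in(1 − e^(−t/τ₁)). Tank 2 (τ₁ ≠ τ₂): C₂ = C_in[1 − (τ₁ e^(−t/τ₁) − τ₂ e^(−t/τ₂))/(τ₁ − τ₂)].
At t = 54.0: e^(−t/τ₁) = 0.024657, e^(−t/τ₂) = 0.13358.
C₂ = 2.07·[1 − (14.584·0.024657 − 26.825·0.13358)/(-12.241)] = 2.07·0.73664 = 1.5249 g/L.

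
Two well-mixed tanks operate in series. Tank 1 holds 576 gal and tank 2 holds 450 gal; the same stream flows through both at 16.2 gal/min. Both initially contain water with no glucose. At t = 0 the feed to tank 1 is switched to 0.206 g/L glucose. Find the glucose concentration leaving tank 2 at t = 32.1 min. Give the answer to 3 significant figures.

0.0559 g/L

Species balance on tank i: dCᵢ/dt = (Cᵢ₋₁ − Cᵢ)/τᵢ with τᵢ = Vᵢ/Q.
τ₁ = 576/16.2 = 35.556 min; τ₂ = 450/16.2 = 27.778 min.
Solving the cascade with C₁(0)=C₂(0)=0 gives C₂(t) = C_in[1 − (τ₁ e^(−t/τ₁) − τ₂ e^(−t/τ₂))/(τ₁ − τ₂)].
At t = 32.1: e^(−t/τ₁) = 0.40543, e^(−t/τ₂) = 0.31487.
C₂ = 0.206·[1 − (35.556·0.40543 − 27.778·0.31487)/(7.7778)] = 0.206·0.27115 = 0.055856 g/L.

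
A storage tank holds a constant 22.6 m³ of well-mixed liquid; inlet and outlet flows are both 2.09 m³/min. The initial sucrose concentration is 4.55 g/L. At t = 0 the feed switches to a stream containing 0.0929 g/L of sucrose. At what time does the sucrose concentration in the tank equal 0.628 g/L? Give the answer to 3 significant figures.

Species balance: V dC/dt = Q(C_in − C) ⇒ τ = V/Q = 10.813 min.
C(t) = C_in + (C₀ − C_in) e^(−t/τ). Set C = 0.628 and solve for t:
e^(−t/τ) = (C − C_in)/(C₀ − C_in) = (0.628 − 0.0929)/(4.55 − 0.0929) = 0.12006
t = −τ ln(…) = 10.813 × 2.1198 = 22.922 min.

22.9 min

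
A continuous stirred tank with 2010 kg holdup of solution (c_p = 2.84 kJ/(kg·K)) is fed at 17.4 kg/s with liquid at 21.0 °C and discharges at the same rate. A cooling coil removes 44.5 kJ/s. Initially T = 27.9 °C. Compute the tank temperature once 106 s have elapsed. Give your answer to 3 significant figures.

Unsteady energy balance on the tank contents: M c_p dT/dt = ṁ c_p (T_in − T) − 44.5.
Rearrange: dT/dt = (T_ss − T)/τ with τ = M/ṁ = 115.52 s and T_ss = T_in − Q̇/(ṁ c_p) = 20.099 °C.
This is linear first-order; T(t) = T_ss + (T₀ − T_ss) e^(−t/τ).
T(106) = 20.099 + (7.8005)·e^(−106/115.52) = 20.099 + (7.8005)·0.39947 = 23.216 °C.

23.2 °C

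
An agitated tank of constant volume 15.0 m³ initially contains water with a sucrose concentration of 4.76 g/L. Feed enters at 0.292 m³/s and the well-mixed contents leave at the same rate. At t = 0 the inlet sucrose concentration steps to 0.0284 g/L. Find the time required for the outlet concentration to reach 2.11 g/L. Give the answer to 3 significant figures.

42.2 s

Species balance: V dC/dt = Q(C_in − C) ⇒ τ = V/Q = 51.370 s.
C(t) = C_in + (C₀ − C_in) e^(−t/τ). Set C = 2.11 and solve for t:
e^(−t/τ) = (C − C_in)/(C₀ − C_in) = (2.11 − 0.0284)/(4.76 − 0.0284) = 0.43994
t = −τ ln(…) = 51.370 × 0.82113 = 42.181 s.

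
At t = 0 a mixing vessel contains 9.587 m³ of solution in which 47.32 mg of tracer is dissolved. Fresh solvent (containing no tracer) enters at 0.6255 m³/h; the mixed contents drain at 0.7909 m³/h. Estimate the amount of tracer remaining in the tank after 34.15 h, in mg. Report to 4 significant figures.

0.6724 mg

Total volume: dV/dt = Q_in − Q_out = -0.165400 m³/h, so V(t) = 9.587 − 0.165400 t and V(34.15) = 3.93859 m³.
Solute balance: dm/dt = 0 − Q_out C = −Q_out m/V(t).
dm/m = −Q_out dt/(V₀ − 0.165400 t); integrating gives ln(m/m₀) = −(Q_out/(Q_in−Q_out)) ln(V/V₀).
m = m₀ (V₀/V)^(Q_out/(Q_in−Q_out)) = 47.32 × (9.587/3.93859)^(-4.78174) = 0.672446 mg.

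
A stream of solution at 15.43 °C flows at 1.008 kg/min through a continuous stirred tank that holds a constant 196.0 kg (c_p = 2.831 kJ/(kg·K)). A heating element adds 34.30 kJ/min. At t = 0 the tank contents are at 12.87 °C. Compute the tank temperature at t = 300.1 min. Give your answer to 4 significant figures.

M c_p dT/dt = ṁ c_p (T_in − T) + Q̇.
Rearrange: dT/dt = (T_ss − T)/τ with τ = M/ṁ = 194.444 min and T_ss = T_in + Q̇/(ṁ c_p) = 27.4497 °C.
Solution: T(t) = T_ss + (T₀ − T_ss) e^(−t/τ).
T(300.1) = 27.4497 + (-14.5797)·e^(−300.1/194.444) = 27.4497 + (-14.5797)·0.213660 = 24.3346 °C.

24.33 °C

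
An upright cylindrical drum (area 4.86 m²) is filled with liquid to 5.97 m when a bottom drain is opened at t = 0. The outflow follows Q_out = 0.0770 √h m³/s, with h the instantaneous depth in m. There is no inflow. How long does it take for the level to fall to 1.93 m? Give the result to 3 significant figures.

A dh/dt = −Q_out = −0.0770 √h.
∫ h^(−1/2) dh = −(0.0770/A) ∫ dt, giving 2√h = 2√h₀ − (0.0770/A) t.
t = 2A(√h₀ − √h)/0.0770 = 2·4.86·(√5.97 − √1.93)/0.0770
  = 9.7200 × (2.4434 − 1.3892) / 0.0770 = 133.06 s.

133 s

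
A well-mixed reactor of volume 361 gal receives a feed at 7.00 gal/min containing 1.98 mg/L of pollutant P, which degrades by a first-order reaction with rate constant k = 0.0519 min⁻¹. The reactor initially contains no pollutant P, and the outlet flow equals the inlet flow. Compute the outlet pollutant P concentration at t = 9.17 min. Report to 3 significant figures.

Species balance: V dC/dt = Q C_in − Q C − k V C.
dC/dt = (Q/V) C_in − (Q/V + k) C; effective rate a = Q/V + k = 0.019391 + 0.0519 = 0.071291 min⁻¹.
C_ss = Q C_in/(Q + kV) = 0.53855 mg/L; C(t) = C_ss + (C₀ − C_ss) e^(−a t).
C(9.17) = 0.53855 + (-0.53855)·e^(−0.071291·9.17) = 0.53855 + (-0.53855)·0.52010 = 0.25845 mg/L.

0.258 mg/L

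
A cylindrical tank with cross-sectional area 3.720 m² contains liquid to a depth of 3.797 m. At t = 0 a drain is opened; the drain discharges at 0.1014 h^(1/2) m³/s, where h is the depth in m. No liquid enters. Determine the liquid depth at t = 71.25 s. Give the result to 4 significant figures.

With no inflow, A dh/dt = −0.1014 √h.
∫ h^(−1/2) dh = −(0.1014/A) ∫ dt, giving 2√h = 2√h₀ − (0.1014/A) t.
√h = √3.797 − 0.1014·71.25/(2·3.720) = 1.94859 − 0.971069 = 0.977521.
h = 0.977521² = 0.955547 m.

0.9555 m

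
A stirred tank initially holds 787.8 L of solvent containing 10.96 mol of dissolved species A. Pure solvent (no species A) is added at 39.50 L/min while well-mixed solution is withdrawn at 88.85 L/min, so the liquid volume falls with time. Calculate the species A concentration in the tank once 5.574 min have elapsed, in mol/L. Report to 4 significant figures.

0.009865 mol/L

Total volume: dV/dt = Q_in − Q_out = -49.3500 L/min, so V(t) = 787.8 − 49.3500 t and V(5.574) = 512.723 L.
Solute balance: dm/dt = 0 − Q_out C = −Q_out m/V(t).
dm/m = −Q_out dt/(V₀ − 49.3500 t); integrating gives ln(m/m₀) = −(Q_out/(Q_in−Q_out)) ln(V/V₀).
m = m₀ (V₀/V)^(Q_out/(Q_in−Q_out)) = 10.96 × (787.8/512.723)^(-1.80041) = 5.05796 mol.
C = m/V = 5.05796/512.723 = 0.00986490 mol/L.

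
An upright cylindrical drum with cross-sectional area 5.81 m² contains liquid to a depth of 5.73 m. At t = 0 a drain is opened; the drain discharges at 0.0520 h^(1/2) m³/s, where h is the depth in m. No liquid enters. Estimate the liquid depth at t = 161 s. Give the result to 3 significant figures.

2.80 m

Mass balance (ρ constant): A dh/dt = −0.0520 √h.
Separate and integrate: 2(√h − √h₀) = −(0.0520/A) t.
√h = √5.73 − 0.0520·161/(2·5.81) = 2.3937 − 0.72048 = 1.6733.
h = 1.6733² = 2.7998 m.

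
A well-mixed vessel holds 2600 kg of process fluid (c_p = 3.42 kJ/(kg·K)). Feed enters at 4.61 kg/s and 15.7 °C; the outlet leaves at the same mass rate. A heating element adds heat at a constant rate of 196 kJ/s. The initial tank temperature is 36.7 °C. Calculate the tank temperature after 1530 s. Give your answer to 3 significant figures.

M c_p dT/dt = ṁ c_p (T_in − T) + Q̇.
Rearrange: dT/dt = (T_ss − T)/τ with τ = M/ṁ = 563.99 s and T_ss = T_in + Q̇/(ṁ c_p) = 28.132 °C.
T approaches T_ss exponentially: T(t) = T_ss + (T₀ − T_ss) e^(−t/τ).
T(1530) = 28.132 + (8.5683)·e^(−1530/563.99) = 28.132 + (8.5683)·0.066350 = 28.700 °C.

28.7 °C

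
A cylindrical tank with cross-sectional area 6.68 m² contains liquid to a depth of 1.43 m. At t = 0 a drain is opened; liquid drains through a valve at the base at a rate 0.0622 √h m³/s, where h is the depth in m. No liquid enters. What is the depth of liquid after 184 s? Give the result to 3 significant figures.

0.115 m

A dh/dt = −Q_out = −0.0622 √h.
This is separable: 2 d(√h)/dt = −0.0622/A, so √h = √h₀ − (0.0622/(2A)) t.
√h = √1.43 − 0.0622·184/(2·6.68) = 1.1958 − 0.85665 = 0.33918.
h = 0.33918² = 0.11504 m.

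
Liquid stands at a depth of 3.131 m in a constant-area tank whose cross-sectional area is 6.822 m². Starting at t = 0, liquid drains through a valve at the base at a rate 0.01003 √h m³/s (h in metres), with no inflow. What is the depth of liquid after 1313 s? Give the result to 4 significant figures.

0.6468 m

A dh/dt = −Q_out = −0.01003 √h.
Separate and integrate: 2(√h − √h₀) = −(0.01003/A) t.
√h = √3.131 − 0.01003·1313/(2·6.822) = 1.76946 − 0.965215 = 0.804248.
h = 0.804248² = 0.646816 m.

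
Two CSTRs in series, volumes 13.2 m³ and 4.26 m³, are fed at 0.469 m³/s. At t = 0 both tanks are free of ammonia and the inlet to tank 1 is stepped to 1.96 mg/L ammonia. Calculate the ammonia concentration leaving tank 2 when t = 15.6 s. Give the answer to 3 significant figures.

Each tank obeys Vᵢ dCᵢ/dt = Q(Cᵢ₋₁ − Cᵢ), so τᵢ = Vᵢ/Q.
τ₁ = 13.2/0.469 = 28.145 s; τ₂ = 4.26/0.469 = 9.0832 s.
Solving the cascade with C₁(0)=C₂(0)=0 gives C₂(t) = C_in[1 − (τ₁ e^(−t/τ₁) − τ₂ e^(−t/τ₂))/(τ₁ − τ₂)].
At t = 15.6: e^(−t/τ₁) = 0.57449, e^(−t/τ₂) = 0.17952.
C₂ = 1.96·[1 − (28.145·0.57449 − 9.0832·0.17952)/(19.062)] = 1.96·0.23730 = 0.46511 mg/L.

0.465 mg/L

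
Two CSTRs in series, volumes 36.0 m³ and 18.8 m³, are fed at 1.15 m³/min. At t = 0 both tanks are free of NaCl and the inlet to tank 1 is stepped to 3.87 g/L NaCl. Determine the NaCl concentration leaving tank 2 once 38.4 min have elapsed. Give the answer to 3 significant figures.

1.90 g/L

Species balance on tank i: dCᵢ/dt = (Cᵢ₋₁ − Cᵢ)/τᵢ with τᵢ = Vᵢ/Q.
τ₁ = 36.0/1.15 = 31.304 min; τ₂ = 18.8/1.15 = 16.348 min.
Tank 1: C₁ = C_in(1 − e^(−t/τ₁)). Tank 2 (τ₁ ≠ τ₂): C₂ = C_in[1 − (τ₁ e^(−t/τ₁) − τ₂ e^(−t/τ₂))/(τ₁ − τ₂)].
At t = 38.4: e^(−t/τ₁) = 0.29327, e^(−t/τ₂) = 0.095471.
C₂ = 3.87·[1 − (31.304·0.29327 − 16.348·0.095471)/(14.957)] = 3.87·0.49053 = 1.8984 g/L.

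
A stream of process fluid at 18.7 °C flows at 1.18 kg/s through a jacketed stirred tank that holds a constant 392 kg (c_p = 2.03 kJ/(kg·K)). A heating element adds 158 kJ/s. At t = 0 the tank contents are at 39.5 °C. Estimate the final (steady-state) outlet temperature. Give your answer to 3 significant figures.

84.7 °C

M c_p dT/dt = ṁ c_p (T_in − T) + Q̇.
At steady state dT/dt = 0 ⇒ T_ss = T_in + Q̇/(ṁ c_p) = 18.7 + 158/(1.18·2.03) = 84.660 °C.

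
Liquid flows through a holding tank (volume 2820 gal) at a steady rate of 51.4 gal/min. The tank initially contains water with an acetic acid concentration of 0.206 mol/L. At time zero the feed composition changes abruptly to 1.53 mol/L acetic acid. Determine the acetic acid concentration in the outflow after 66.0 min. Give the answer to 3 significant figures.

Species balance on the tank: V dC/dt = Q(C_in − C).
So dC/dt = (C_in − C)/τ with τ = V/Q = 2820/51.4 = 54.864 min.
Solution: C(t) = C_in + (C₀ − C_in) e^(−t/τ).
C(66.0) = 1.53 + (0.206 − 1.53)·e^(−66.0/54.864) = 1.53 + (-1.3240)·0.30030 = 1.1324 mol/L.

1.13 mol/L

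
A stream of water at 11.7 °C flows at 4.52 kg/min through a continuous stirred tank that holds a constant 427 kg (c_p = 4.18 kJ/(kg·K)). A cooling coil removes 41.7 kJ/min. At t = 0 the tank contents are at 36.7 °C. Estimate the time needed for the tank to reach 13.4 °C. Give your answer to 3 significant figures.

Unsteady energy balance on the tank contents: M c_p dT/dt = ṁ c_p (T_in − T) − 41.7.
τ = M/ṁ = 94.469 min; T_ss = T_in − Q̇/(ṁ c_p) = 9.4929 °C.
T(t) = T_ss + (T₀ − T_ss) e^(−t/τ). Set T = 13.4:
e^(−t/τ) = (13.4 − 9.4929)/(36.7 − 9.4929) = 0.14361
t = −94.469 · ln(0.14361) = 183.33 min.

183 min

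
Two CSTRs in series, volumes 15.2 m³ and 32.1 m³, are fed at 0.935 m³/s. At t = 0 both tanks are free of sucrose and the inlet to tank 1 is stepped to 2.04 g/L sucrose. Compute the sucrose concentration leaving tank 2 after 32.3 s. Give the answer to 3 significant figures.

Species balance on tank i: dCᵢ/dt = (Cᵢ₋₁ − Cᵢ)/τᵢ with τᵢ = Vᵢ/Q.
τ₁ = 15.2/0.935 = 16.257 s; τ₂ = 32.1/0.935 = 34.332 s.
Solving the cascade with C₁(0)=C₂(0)=0 gives C₂(t) = C_in[1 − (τ₁ e^(−t/τ₁) − τ₂ e^(−t/τ₂))/(τ₁ − τ₂)].
At t = 32.3: e^(−t/τ₁) = 0.13712, e^(−t/τ₂) = 0.39031.
C₂ = 2.04·[1 − (16.257·0.13712 − 34.332·0.39031)/(-18.075)] = 2.04·0.38198 = 0.77924 g/L.

0.779 g/L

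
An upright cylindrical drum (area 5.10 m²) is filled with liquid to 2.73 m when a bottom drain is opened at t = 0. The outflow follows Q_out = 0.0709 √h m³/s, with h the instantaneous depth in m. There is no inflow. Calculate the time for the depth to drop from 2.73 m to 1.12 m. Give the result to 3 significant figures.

85.5 s

A dh/dt = −Q_out = −0.0709 √h.
This is separable: 2 d(√h)/dt = −0.0709/A, so √h = √h₀ − (0.0709/(2A)) t.
t = 2A(√h₀ − √h)/0.0709 = 2·5.10·(√2.73 − √1.12)/0.0709
  = 10.200 × (1.6523 − 1.0583) / 0.0709 = 85.451 s.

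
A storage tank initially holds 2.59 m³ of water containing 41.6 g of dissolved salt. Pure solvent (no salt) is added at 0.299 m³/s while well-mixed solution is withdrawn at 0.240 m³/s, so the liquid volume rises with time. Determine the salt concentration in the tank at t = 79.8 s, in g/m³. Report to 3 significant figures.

0.0843 g/m³

Total volume: dV/dt = Q_in − Q_out = 0.059000 m³/s, so V(t) = 2.59 + 0.059000 t and V(79.8) = 7.2982 m³.
Species balance (pure solvent in): dm/dt = −Q_out · m/V(t).
dm/m = −Q_out dt/(V₀ + 0.059000 t); integrating gives ln(m/m₀) = −(Q_out/(Q_in−Q_out)) ln(V/V₀).
m = m₀ (V₀/V)^(Q_out/(Q_in−Q_out)) = 41.6 × (2.59/7.2982)^(4.0678) = 0.61507 g.
C = m/V = 0.61507/7.2982 = 0.084277 g/m³.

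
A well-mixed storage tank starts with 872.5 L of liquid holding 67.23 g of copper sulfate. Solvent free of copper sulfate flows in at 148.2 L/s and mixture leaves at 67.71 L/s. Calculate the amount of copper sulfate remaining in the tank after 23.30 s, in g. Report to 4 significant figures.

25.61 g

Total volume: dV/dt = Q_in − Q_out = 80.4900 L/s, so V(t) = 872.5 + 80.4900 t and V(23.30) = 2747.92 L.
Species balance (pure solvent in): dm/dt = −Q_out · m/V(t).
Separate: dm/m = −Q_out dt/V(t) ⇒ ln(m/m₀) = −(Q_out/(Q_in−Q_out)) ln(V/V₀).
m = m₀ (V₀/V)^(Q_out/(Q_in−Q_out)) = 67.23 × (872.5/2747.92)^(0.841223) = 25.6114 g.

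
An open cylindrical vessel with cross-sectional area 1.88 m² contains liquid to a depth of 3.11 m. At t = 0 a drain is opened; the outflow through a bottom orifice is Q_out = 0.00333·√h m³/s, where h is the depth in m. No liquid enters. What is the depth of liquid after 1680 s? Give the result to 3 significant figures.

A dh/dt = −Q_out = −0.00333 √h.
∫ h^(−1/2) dh = −(0.00333/A) ∫ dt, giving 2√h = 2√h₀ − (0.00333/A) t.
√h = √3.11 − 0.00333·1680/(2·1.88) = 1.7635 − 1.4879 = 0.27565.
h = 0.27565² = 0.075981 m.

0.0760 m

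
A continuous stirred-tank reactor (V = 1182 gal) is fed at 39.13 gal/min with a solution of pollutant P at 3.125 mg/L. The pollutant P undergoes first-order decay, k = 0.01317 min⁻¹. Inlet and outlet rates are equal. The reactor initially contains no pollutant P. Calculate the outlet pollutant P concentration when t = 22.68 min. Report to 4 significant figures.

1.453 mg/L

V dC/dt = Q(C_in − C) − k V C.
dC/dt = (Q/V) C_in − (Q/V + k) C; effective rate a = Q/V + k = 0.0331049 + 0.01317 = 0.0462749 min⁻¹.
C_ss = Q C_in/(Q + kV) = 2.23561 mg/L; C(t) = C_ss + (C₀ − C_ss) e^(−a t).
C(22.68) = 2.23561 + (-2.23561)·e^(−0.0462749·22.68) = 2.23561 + (-2.23561)·0.350108 = 1.45291 mg/L.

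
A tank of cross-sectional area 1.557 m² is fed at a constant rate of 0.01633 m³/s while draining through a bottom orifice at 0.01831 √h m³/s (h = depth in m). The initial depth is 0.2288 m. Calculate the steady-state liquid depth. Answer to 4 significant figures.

Unsteady balance on liquid volume: A dh/dt = Q_in − 0.01831 √h. At steady state dh/dt = 0:
Q_in = 0.01831 √h_ss ⇒ √h_ss = 0.01633/0.01831 = 0.891862.
h_ss = 0.891862² = 0.795418 m. (Since h₀ = 0.2288 m < h_ss, the level will rise toward this value.)

0.7954 m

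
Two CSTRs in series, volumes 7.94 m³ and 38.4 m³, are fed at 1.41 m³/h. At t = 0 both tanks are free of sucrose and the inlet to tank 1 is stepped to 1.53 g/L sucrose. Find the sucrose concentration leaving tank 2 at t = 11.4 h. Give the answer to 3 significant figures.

0.314 g/L

Species balance on tank i: dCᵢ/dt = (Cᵢ₋₁ − Cᵢ)/τᵢ with τᵢ = Vᵢ/Q.
τ₁ = 7.94/1.41 = 5.6312 h; τ₂ = 38.4/1.41 = 27.234 h.
Tank 1: C₁ = C_in(1 − e^(−t/τ₁)). Tank 2 (τ₁ ≠ τ₂): C₂ = C_in[1 − (τ₁ e^(−t/τ₁) − τ₂ e^(−t/τ₂))/(τ₁ − τ₂)].
At t = 11.4: e^(−t/τ₁) = 0.13207, e^(−t/τ₂) = 0.65797.
C₂ = 1.53·[1 − (5.6312·0.13207 − 27.234·0.65797)/(-21.603)] = 1.53·0.20494 = 0.31356 g/L.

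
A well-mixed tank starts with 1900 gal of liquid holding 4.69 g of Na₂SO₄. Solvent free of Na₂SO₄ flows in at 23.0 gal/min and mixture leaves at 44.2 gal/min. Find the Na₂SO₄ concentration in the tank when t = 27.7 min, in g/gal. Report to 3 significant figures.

0.00165 g/gal

Let m(t) be the amount of Na₂SO₄. Volume: V(t) = V₀ + (Q_in − Q_out) t = 1900 − 21.200 t; V(27.7) = 1312.8 gal.
Solute balance: dm/dt = 0 − Q_out C = −Q_out m/V(t).
dm/m = −Q_out dt/(V₀ − 21.200 t); integrating gives ln(m/m₀) = −(Q_out/(Q_in−Q_out)) ln(V/V₀).
m = m₀ (V₀/V)^(Q_out/(Q_in−Q_out)) = 4.69 × (1900/1312.8)^(-2.0849) = 2.1697 g.
C = m/V = 2.1697/1312.8 = 0.0016528 g/gal.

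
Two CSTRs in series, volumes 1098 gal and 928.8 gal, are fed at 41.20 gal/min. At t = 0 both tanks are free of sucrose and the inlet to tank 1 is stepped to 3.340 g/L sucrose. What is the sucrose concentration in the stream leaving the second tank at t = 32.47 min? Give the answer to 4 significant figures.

Each tank obeys Vᵢ dCᵢ/dt = Q(Cᵢ₋₁ − Cᵢ), so τᵢ = Vᵢ/Q.
τ₁ = 1098/41.20 = 26.6505 min; τ₂ = 928.8/41.20 = 22.5437 min.
Solving the cascade with C₁(0)=C₂(0)=0 gives C₂(t) = C_in[1 − (τ₁ e^(−t/τ₁) − τ₂ e^(−t/τ₂))/(τ₁ − τ₂)].
At t = 32.47: e^(−t/τ₁) = 0.295713, e^(−t/τ₂) = 0.236853.
C₂ = 3.340·[1 − (26.6505·0.295713 − 22.5437·0.236853)/(4.10680)] = 3.340·0.381182 = 1.27315 g/L.

1.273 g/L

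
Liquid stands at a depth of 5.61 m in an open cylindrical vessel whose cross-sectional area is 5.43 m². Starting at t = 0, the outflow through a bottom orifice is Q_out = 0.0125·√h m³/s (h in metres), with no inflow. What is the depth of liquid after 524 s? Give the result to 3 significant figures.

3.12 m

A dh/dt = −Q_out = −0.0125 √h.
This is separable: 2 d(√h)/dt = −0.0125/A, so √h = √h₀ − (0.0125/(2A)) t.
√h = √5.61 − 0.0125·524/(2·5.43) = 2.3685 − 0.60313 = 1.7654.
h = 1.7654² = 3.1167 m.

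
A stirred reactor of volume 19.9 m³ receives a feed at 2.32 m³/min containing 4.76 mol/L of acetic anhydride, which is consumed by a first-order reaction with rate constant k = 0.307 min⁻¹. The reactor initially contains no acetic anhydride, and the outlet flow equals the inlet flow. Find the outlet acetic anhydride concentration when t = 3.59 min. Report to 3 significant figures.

1.02 mol/L

Accumulation = in − out − consumed: V dC/dt = Q C_in − Q C − k V C.
dC/dt = (Q/V) C_in − (Q/V + k) C; effective rate a = Q/V + k = 0.11658 + 0.307 = 0.42358 min⁻¹.
C_ss = Q C_in/(Q + kV) = 1.3101 mol/L; C(t) = C_ss + (C₀ − C_ss) e^(−a t).
C(3.59) = 1.3101 + (-1.3101)·e^(−0.42358·3.59) = 1.3101 + (-1.3101)·0.21857 = 1.0238 mol/L.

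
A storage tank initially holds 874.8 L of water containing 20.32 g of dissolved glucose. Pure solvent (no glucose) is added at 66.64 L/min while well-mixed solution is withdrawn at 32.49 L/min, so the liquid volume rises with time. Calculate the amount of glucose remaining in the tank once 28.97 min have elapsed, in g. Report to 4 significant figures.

Let m(t) be the amount of glucose. Volume: V(t) = V₀ + (Q_in − Q_out) t = 874.8 + 34.1500 t; V(28.97) = 1864.13 L.
No glucose enters, so dm/dt = −Q_out · (m/V).
Separate: dm/m = −Q_out dt/V(t) ⇒ ln(m/m₀) = −(Q_out/(Q_in−Q_out)) ln(V/V₀).
m = m₀ (V₀/V)^(Q_out/(Q_in−Q_out)) = 20.32 × (874.8/1864.13)^(0.951391) = 9.89301 g.

9.893 g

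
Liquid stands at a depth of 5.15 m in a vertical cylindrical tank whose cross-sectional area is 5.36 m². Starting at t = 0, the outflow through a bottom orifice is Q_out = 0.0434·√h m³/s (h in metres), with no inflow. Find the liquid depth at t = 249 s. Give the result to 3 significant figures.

With no inflow, A dh/dt = −0.0434 √h.
Separate and integrate: 2(√h − √h₀) = −(0.0434/A) t.
√h = √5.15 − 0.0434·249/(2·5.36) = 2.2694 − 1.0081 = 1.2613.
h = 1.2613² = 1.5908 m.

1.59 m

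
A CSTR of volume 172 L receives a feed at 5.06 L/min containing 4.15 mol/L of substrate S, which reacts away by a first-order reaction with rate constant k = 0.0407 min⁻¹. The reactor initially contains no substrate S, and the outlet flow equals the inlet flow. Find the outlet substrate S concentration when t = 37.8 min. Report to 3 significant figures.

1.62 mol/L

Species balance: V dC/dt = Q C_in − Q C − k V C.
This is linear with rate a = Q/V + k = 0.070119 min⁻¹.
C_ss = Q C_in/(Q + kV) = 1.7412 mol/L; C(t) = C_ss + (C₀ − C_ss) e^(−a t).
C(37.8) = 1.7412 + (-1.7412)·e^(−0.070119·37.8) = 1.7412 + (-1.7412)·0.070617 = 1.6182 mol/L.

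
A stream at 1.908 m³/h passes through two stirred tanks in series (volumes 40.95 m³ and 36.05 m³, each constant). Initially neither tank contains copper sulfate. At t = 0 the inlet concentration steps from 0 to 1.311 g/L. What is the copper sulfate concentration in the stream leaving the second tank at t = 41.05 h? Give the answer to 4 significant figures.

Species balance on tank i: dCᵢ/dt = (Cᵢ₋₁ − Cᵢ)/τᵢ with τᵢ = Vᵢ/Q.
τ₁ = 40.95/1.908 = 21.4623 h; τ₂ = 36.05/1.908 = 18.8941 h.
Solving the cascade with C₁(0)=C₂(0)=0 gives C₂(t) = C_in[1 − (τ₁ e^(−t/τ₁) − τ₂ e^(−t/τ₂))/(τ₁ − τ₂)].
At t = 41.05: e^(−t/τ₁) = 0.147687, e^(−t/τ₂) = 0.113877.
C₂ = 1.311·[1 − (21.4623·0.147687 − 18.8941·0.113877)/(2.56813)] = 1.311·0.603570 = 0.791281 g/L.

0.7913 g/L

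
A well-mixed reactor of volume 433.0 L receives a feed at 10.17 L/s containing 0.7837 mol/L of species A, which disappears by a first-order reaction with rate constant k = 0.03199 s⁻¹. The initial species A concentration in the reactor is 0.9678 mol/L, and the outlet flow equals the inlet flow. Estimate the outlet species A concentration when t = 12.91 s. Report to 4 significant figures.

0.6425 mol/L

Accumulation = in − out − consumed: V dC/dt = Q C_in − Q C − k V C.
This is linear with rate a = Q/V + k = 0.0554773 s⁻¹.
C_ss = Q C_in/(Q + kV) = 0.331793 mol/L; C(t) = C_ss + (C₀ − C_ss) e^(−a t).
C(12.91) = 0.331793 + (0.636007)·e^(−0.0554773·12.91) = 0.331793 + (0.636007)·0.488600 = 0.642546 mol/L.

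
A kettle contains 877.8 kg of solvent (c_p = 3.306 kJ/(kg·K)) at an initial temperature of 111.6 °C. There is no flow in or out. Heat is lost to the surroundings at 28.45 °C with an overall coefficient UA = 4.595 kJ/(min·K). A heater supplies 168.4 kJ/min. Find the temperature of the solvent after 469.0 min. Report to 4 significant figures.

87.23 °C

M c_p dT/dt = −UA(T − T_amb) + Q̇.
dT/dt = (T_ss − T)/τ with T_ss = T_amb + Q̇/UA = 28.45 + 168.4/4.595 = 65.0985 °C, τ = M c_p/UA = 877.8·3.306/4.595 = 631.558 min.
Integrating: T(t) = T_ss + (T₀ − T_ss) e^(−t/τ).
T(469.0) = 65.0985 + (46.5015)·0.475871 = 87.2272 °C.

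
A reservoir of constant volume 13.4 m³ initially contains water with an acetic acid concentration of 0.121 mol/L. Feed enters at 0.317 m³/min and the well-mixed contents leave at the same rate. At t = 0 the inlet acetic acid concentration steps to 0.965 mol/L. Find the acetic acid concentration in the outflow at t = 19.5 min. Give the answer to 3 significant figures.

0.433 mol/L

Species balance on the tank: V dC/dt = Q(C_in − C).
Rewrite as dC/dt + C/τ = C_in/τ, τ = V/Q = 42.271 min.
Integrating: C(t) = C_in + (C₀ − C_in) e^(−t/τ).
C(19.5) = 0.965 + (0.121 − 0.965)·e^(−19.5/42.271) = 0.965 + (-0.84400)·0.63046 = 0.43289 mol/L.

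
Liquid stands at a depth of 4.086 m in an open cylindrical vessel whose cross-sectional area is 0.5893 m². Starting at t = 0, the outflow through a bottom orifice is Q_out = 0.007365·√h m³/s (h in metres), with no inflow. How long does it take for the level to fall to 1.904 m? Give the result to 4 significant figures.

With no inflow, A dh/dt = −0.007365 √h.
∫ h^(−1/2) dh = −(0.007365/A) ∫ dt, giving 2√h = 2√h₀ − (0.007365/A) t.
t = 2A(√h₀ − √h)/0.007365 = 2·0.5893·(√4.086 − √1.904)/0.007365
  = 1.17860 × (2.02139 − 1.37986) / 0.007365 = 102.662 s.

102.7 s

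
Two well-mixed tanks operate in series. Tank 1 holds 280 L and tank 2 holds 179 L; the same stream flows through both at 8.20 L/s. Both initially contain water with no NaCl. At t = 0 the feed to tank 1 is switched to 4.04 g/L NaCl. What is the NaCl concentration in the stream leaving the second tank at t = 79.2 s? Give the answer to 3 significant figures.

3.13 g/L

Each tank obeys Vᵢ dCᵢ/dt = Q(Cᵢ₋₁ − Cᵢ), so τᵢ = Vᵢ/Q.
τ₁ = 280/8.20 = 34.146 s; τ₂ = 179/8.20 = 21.829 s.
Solving the cascade with C₁(0)=C₂(0)=0 gives C₂(t) = C_in[1 − (τ₁ e^(−t/τ₁) − τ₂ e^(−t/τ₂))/(τ₁ − τ₂)].
At t = 79.2: e^(−t/τ₁) = 0.098330, e^(−t/τ₂) = 0.026565.
C₂ = 4.04·[1 − (34.146·0.098330 − 21.829·0.026565)/(12.317)] = 4.04·0.77448 = 3.1289 g/L.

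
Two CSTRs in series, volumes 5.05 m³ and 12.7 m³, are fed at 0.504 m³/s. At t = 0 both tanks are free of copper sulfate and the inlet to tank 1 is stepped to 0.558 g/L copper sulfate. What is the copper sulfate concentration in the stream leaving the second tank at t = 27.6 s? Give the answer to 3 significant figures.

Each tank obeys Vᵢ dCᵢ/dt = Q(Cᵢ₋₁ − Cᵢ), so τᵢ = Vᵢ/Q.
τ₁ = 5.05/0.504 = 10.020 s; τ₂ = 12.7/0.504 = 25.198 s.
Solving the cascade with C₁(0)=C₂(0)=0 gives C₂(t) = C_in[1 − (τ₁ e^(−t/τ₁) − τ₂ e^(−t/τ₂))/(τ₁ − τ₂)].
At t = 27.6: e^(−t/τ₁) = 0.063639, e^(−t/τ₂) = 0.33444.
C₂ = 0.558·[1 − (10.020·0.063639 − 25.198·0.33444)/(-15.179)] = 0.558·0.48680 = 0.27163 g/L.

0.272 g/L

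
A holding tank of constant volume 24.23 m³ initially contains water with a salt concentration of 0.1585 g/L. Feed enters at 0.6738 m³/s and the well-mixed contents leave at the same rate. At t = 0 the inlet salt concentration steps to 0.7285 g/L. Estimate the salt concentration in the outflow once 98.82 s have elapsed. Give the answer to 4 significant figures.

Mass balance on the solute (V constant): V dC/dt = Q(C_in − C).
Time constant τ = V/Q = 24.23/0.6738 = 35.9602 s.
C approaches C_in exponentially: C(t) = C_in + (C₀ − C_in) e^(−t/τ).
C(98.82) = 0.7285 + (0.1585 − 0.7285)·e^(−98.82/35.9602) = 0.7285 + (-0.570000)·0.0640535 = 0.691989 g/L.

0.6920 g/L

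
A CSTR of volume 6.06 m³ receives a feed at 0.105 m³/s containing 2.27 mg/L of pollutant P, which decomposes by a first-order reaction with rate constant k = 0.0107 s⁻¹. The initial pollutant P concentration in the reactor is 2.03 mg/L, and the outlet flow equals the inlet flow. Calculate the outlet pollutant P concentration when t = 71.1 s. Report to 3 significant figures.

Species balance: V dC/dt = Q C_in − Q C − k V C.
dC/dt = (Q/V) C_in − (Q/V + k) C; effective rate a = Q/V + k = 0.017327 + 0.0107 = 0.028027 s⁻¹.
C_ss = Q C_in/(Q + kV) = 1.4034 mg/L; C(t) = C_ss + (C₀ − C_ss) e^(−a t).
C(71.1) = 1.4034 + (0.62664)·e^(−0.028027·71.1) = 1.4034 + (0.62664)·0.13633 = 1.4888 mg/L.

1.49 mg/L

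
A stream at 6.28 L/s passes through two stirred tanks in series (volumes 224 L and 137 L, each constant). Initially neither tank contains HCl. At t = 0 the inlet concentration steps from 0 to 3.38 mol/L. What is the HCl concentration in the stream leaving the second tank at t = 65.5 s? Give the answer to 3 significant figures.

2.26 mol/L

Species balance on tank i: dCᵢ/dt = (Cᵢ₋₁ − Cᵢ)/τᵢ with τᵢ = Vᵢ/Q.
τ₁ = 224/6.28 = 35.669 s; τ₂ = 137/6.28 = 21.815 s.
Tank 1: C₁ = C_in(1 − e^(−t/τ₁)). Tank 2 (τ₁ ≠ τ₂): C₂ = C_in[1 − (τ₁ e^(−t/τ₁) − τ₂ e^(−t/τ₂))/(τ₁ − τ₂)].
At t = 65.5: e^(−t/τ₁) = 0.15940, e^(−t/τ₂) = 0.049664.
C₂ = 3.38·[1 − (35.669·0.15940 − 21.815·0.049664)/(13.854)] = 3.38·0.66780 = 2.2572 mol/L.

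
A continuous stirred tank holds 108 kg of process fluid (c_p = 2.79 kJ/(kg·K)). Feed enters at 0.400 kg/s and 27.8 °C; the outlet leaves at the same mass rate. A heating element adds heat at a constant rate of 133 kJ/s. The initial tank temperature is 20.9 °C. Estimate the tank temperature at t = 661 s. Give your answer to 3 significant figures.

136 °C

M c_p dT/dt = ṁ c_p (T_in − T) + Q̇.
τ = M/ṁ = 270.00 s; T_ss = T_in + Q̇/(ṁ c_p) = 27.8 + 133/(0.400·2.79) = 146.98 °C.
This is linear first-order; T(t) = T_ss + (T₀ − T_ss) e^(−t/τ).
T(661) = 146.98 + (-126.08)·e^(−661/270.00) = 146.98 + (-126.08)·0.086454 = 136.08 °C.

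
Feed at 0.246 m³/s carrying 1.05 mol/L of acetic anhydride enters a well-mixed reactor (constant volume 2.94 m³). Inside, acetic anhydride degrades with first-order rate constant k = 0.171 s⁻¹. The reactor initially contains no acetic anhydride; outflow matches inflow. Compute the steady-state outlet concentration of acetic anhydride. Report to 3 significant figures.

0.345 mol/L

Accumulation = in − out − consumed: V dC/dt = Q C_in − Q C − k V C.
Steady state (dC/dt = 0): C_ss = Q C_in/(Q + kV) = C_in/(1 + kV/Q).
C_ss = 0.246·1.05/(0.246 + 0.171·2.94) = 0.25830/0.74874 = 0.34498 mol/L.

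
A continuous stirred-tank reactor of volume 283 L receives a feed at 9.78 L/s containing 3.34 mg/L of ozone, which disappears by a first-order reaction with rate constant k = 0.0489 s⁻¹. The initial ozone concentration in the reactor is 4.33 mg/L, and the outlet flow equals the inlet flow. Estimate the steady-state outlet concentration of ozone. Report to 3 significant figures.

Species balance: V dC/dt = Q C_in − Q C − k V C.
At steady state: 0 = Q C_in − (Q + kV) C_ss, so C_ss = Q C_in/(Q + kV).
C_ss = 9.78·3.34/(9.78 + 0.0489·283) = 32.665/23.619 = 1.3830 mg/L.

1.38 mg/L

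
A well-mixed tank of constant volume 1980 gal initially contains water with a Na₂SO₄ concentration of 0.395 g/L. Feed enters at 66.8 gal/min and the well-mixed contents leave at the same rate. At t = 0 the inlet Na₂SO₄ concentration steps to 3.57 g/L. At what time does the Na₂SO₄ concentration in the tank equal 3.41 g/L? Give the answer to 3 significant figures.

88.6 min

Species balance on the tank: V dC/dt = Q(C_in − C), so τ = V/Q = 29.641 min.
C(t) = C_in + (C₀ − C_in) e^(−t/τ). Set C = 3.41 and solve for t:
e^(−t/τ) = (C − C_in)/(C₀ − C_in) = (3.41 − 3.57)/(0.395 − 3.57) = 0.050394
t = −τ ln(…) = 29.641 × 2.9879 = 88.563 min.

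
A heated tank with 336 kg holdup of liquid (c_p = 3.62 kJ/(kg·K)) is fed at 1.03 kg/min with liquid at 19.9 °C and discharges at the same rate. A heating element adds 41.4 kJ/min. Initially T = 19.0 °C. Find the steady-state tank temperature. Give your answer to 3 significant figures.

Unsteady energy balance on the tank contents: M c_p dT/dt = ṁ c_p (T_in − T) + 41.4.
At steady state dT/dt = 0 ⇒ T_ss = T_in + Q̇/(ṁ c_p) = 19.9 + 41.4/(1.03·3.62) = 31.003 °C.

31.0 °C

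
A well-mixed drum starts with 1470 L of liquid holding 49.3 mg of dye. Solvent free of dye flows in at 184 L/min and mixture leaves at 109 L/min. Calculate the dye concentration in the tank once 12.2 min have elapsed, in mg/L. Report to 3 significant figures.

0.0102 mg/L

Let m(t) be the amount of dye. Volume: V(t) = V₀ + (Q_in − Q_out) t = 1470 + 75.000 t; V(12.2) = 2385.0 L.
Solute balance: dm/dt = 0 − Q_out C = −Q_out m/V(t).
Separate: dm/m = −Q_out dt/V(t) ⇒ ln(m/m₀) = −(Q_out/(Q_in−Q_out)) ln(V/V₀).
m = m₀ (V₀/V)^(Q_out/(Q_in−Q_out)) = 49.3 × (1470/2385.0)^(1.4533) = 24.400 mg.
C = m/V = 24.400/2385.0 = 0.010231 mg/L.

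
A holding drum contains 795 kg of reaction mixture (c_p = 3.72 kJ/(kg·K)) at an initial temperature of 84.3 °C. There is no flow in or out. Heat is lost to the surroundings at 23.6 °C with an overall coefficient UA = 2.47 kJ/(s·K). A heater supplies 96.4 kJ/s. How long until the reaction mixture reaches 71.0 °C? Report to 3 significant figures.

First-law balance (no shaft work): M c_p dT/dt = −UA(T − T_amb) + Q̇.
τ = M c_p/UA = 1197.3 s; T_ss = T_amb + Q̇/UA = 23.6 + 96.4/2.47 = 62.628 °C.
T(t) = T_ss + (T₀ − T_ss)e^(−t/τ); set T = 71.0:
t = −τ ln[(T − T_ss)/(T₀ − T_ss)] = −1197.3 · ln(0.38630) = 1138.8 s.

1140 s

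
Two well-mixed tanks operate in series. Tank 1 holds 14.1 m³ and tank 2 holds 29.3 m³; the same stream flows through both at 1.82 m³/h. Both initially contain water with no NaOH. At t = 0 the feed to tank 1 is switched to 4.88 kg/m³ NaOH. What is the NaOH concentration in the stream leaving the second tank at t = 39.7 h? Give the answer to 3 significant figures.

Each tank obeys Vᵢ dCᵢ/dt = Q(Cᵢ₋₁ − Cᵢ), so τᵢ = Vᵢ/Q.
τ₁ = 14.1/1.82 = 7.7473 h; τ₂ = 29.3/1.82 = 16.099 h.
Solving the cascade with C₁(0)=C₂(0)=0 gives C₂(t) = C_in[1 − (τ₁ e^(−t/τ₁) − τ₂ e^(−t/τ₂))/(τ₁ − τ₂)].
At t = 39.7: e^(−t/τ₁) = 0.0059498, e^(−t/τ₂) = 0.084923.
C₂ = 4.88·[1 − (7.7473·0.0059498 − 16.099·0.084923)/(-8.3516)] = 4.88·0.84182 = 4.1081 kg/m³.

4.11 kg/m³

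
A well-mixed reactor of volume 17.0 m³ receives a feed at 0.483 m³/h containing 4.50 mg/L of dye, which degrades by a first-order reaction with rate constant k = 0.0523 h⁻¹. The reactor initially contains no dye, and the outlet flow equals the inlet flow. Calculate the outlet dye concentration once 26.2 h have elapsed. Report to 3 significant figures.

Accumulation = in − out − consumed: V dC/dt = Q C_in − Q C − k V C.
This is linear with rate a = Q/V + k = 0.080712 h⁻¹.
C_ss = Q C_in/(Q + kV) = 1.5841 mg/L; C(t) = C_ss + (C₀ − C_ss) e^(−a t).
C(26.2) = 1.5841 + (-1.5841)·e^(−0.080712·26.2) = 1.5841 + (-1.5841)·0.12068 = 1.3929 mg/L.

1.39 mg/L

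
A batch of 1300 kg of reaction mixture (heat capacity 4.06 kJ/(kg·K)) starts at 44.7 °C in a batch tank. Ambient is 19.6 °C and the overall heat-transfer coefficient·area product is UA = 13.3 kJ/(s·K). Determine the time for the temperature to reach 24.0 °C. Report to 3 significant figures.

Lumped-capacitance energy balance: M c_p dT/dt = UA(T_amb − T).
τ = M c_p/UA = 396.84 s; T_ss = T_amb = 19.600 °C.
T(t) = T_ss + (T₀ − T_ss)e^(−t/τ); set T = 24.0:
t = −τ ln[(T − T_ss)/(T₀ − T_ss)] = −396.84 · ln(0.17530) = 691.01 s.

691 s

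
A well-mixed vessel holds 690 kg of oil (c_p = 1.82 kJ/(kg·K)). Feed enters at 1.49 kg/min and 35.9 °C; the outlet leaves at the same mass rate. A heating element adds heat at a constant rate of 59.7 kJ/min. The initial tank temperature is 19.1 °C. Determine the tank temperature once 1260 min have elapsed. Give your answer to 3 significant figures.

55.4 °C

M c_p dT/dt = ṁ c_p (T_in − T) + Q̇.
Rearrange: dT/dt = (T_ss − T)/τ with τ = M/ṁ = 463.09 min and T_ss = T_in + Q̇/(ṁ c_p) = 57.915 °C.
Integrating: T(t) = T_ss + (T₀ − T_ss) e^(−t/τ).
T(1260) = 57.915 + (-38.815)·e^(−1260/463.09) = 57.915 + (-38.815)·0.065817 = 55.360 °C.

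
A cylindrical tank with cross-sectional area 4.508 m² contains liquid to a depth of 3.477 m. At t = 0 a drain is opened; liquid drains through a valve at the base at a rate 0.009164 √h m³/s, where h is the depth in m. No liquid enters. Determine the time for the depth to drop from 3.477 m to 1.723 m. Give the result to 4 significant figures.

A dh/dt = −Q_out = −0.009164 √h.
∫ h^(−1/2) dh = −(0.009164/A) ∫ dt, giving 2√h = 2√h₀ − (0.009164/A) t.
t = 2A(√h₀ − √h)/0.009164 = 2·4.508·(√3.477 − √1.723)/0.009164
  = 9.01600 × (1.86467 − 1.31263) / 0.009164 = 543.125 s.

543.1 s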